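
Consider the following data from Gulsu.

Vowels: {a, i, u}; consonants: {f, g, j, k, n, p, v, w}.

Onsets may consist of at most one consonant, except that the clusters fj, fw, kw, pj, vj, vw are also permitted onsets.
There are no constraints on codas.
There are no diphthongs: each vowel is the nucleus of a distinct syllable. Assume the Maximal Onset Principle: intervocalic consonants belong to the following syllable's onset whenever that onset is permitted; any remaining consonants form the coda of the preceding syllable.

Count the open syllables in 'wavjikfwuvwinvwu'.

3

Nuclei (vowels): a, i, u, i, u → 5 syllables.
σ1/σ2 boundary: cluster /vj/ — /vj/ is itself a permitted onset, so the whole cluster goes right; preceding coda = ∅.
σ2/σ3 boundary: /kfw/ — longest licit onset from the right is /fw/, leaving /k/ as coda.
σ3/σ4 boundary: /vw/ is a licit onset in full, so it all attaches to the next syllable.
σ4/σ5 boundary: /nvw/; trying suffixes from longest down, /vw/ is the first permitted one, so coda /n/ | onset /vw/.
Putting it together: wa.vjik.fwu.vwin.vwu.
Classifying each syllable: /wa/ (open), /vjik/ (closed), /fwu/ (open), /vwin/ (closed), /vwu/ (open).
Open syllables: 3.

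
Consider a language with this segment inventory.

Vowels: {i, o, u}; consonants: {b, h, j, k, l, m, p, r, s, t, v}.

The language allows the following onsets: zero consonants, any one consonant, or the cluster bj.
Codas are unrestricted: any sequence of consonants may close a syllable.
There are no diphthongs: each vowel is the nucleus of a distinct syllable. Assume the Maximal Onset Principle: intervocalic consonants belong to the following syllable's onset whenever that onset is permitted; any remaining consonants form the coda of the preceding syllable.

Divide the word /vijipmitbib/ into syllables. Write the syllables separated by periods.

Nuclei (vowels): i, i, i, i → 4 syllables.
V1 /i/ – V2 /i/: just /j/ — single C goes to the following onset.
V2 /i/ – V3 /i/: /pm/ splits as /p/ + /m/ (/m/ is the longest suffix that is a licit onset).
V3 /i/ – V4 /i/: /tb/ — longest licit onset from the right is /b/, leaving /t/ as coda.

vi.jip.mit.bib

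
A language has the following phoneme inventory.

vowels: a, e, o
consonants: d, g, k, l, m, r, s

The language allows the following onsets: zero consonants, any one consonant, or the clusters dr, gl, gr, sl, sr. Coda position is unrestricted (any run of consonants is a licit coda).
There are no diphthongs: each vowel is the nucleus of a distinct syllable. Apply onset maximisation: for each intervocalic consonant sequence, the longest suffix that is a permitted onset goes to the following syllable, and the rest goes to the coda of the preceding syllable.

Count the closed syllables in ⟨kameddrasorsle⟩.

Vowels present: a, e, a, o, e; each is a nucleus, giving 5 syllables.
Between /a/ (V1) and /e/ (V2): /m/ is a single consonant, so it becomes the next onset.
Between /e/ (V2) and /a/ (V3): /ddr/ — longest licit onset from the right is /dr/, leaving /d/ as coda.
Between /a/ (V3) and /o/ (V4): /s/ is a single consonant, so it becomes the next onset.
Between /o/ (V4) and /e/ (V5): /rsl/ splits as /r/ + /sl/ (/sl/ is the longest suffix that is a licit onset).
Syllabification: ka.med.dra.sor.sle.
Classifying each syllable: /ka/ (open), /med/ (closed), /dra/ (open), /sor/ (closed), /sle/ (open).
Closed syllables: 2.

2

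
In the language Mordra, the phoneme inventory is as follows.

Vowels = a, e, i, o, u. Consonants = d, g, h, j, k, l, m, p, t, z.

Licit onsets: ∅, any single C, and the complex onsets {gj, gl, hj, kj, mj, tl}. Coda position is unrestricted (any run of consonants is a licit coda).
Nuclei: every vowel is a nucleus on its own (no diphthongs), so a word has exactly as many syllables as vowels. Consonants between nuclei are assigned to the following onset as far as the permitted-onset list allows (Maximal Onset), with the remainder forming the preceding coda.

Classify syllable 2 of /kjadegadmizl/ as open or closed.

open

Nuclei (vowels): a, e, a, i → 4 syllables.
V1 /a/ – V2 /e/: /d/ → onset of the next syllable (single consonants are always licit onsets).
V2 /e/ – V3 /a/: /g/ → onset of the next syllable (single consonants are always licit onsets).
V3 /a/ – V4 /i/: /dm/ — longest licit onset from the right is /m/, leaving /d/ as coda.
Syllabification: kja.de.gad.mizl.
Syllable 2 is /de/; it ends in its nucleus with no coda, so it is open.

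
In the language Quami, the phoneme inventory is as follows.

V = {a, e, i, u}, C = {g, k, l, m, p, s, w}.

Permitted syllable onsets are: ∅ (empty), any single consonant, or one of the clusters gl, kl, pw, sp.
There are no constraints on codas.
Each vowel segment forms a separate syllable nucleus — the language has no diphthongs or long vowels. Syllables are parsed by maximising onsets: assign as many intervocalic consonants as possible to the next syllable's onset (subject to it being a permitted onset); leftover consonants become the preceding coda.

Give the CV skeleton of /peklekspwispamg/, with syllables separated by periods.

The vowels are e, e, i, a — 4 nuclei, so 4 syllables.
Between /e/ (V1) and /e/ (V2): cluster /kl/ — /kl/ is itself a permitted onset, so the whole cluster goes right; preceding coda = ∅.
Between /e/ (V2) and /i/ (V3): /kspw/; trying suffixes from longest down, /pw/ is the first permitted one, so coda /ks/ | onset /pw/.
Between /i/ (V3) and /a/ (V4): /sp/ is a licit onset in full, so it all attaches to the next syllable.
So the parse is pe.kleks.pwi.spamg.
Mapping each syllable to C/V: /pe/ → CV, /kleks/ → CCVCC, /pwi/ → CCV, /spamg/ → CCVCC.

CV.CCVCC.CCV.CCVCC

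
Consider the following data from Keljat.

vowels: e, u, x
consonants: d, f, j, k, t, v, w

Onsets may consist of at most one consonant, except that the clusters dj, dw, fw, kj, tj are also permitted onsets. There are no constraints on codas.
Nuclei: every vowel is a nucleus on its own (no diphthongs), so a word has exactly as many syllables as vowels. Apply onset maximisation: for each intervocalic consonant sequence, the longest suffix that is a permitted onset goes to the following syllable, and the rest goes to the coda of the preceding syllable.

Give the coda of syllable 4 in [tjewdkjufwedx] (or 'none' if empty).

The vowels are e, u, e, x — 4 nuclei, so 4 syllables.
Between /e/ (V1) and /u/ (V2): /wdkj/; trying suffixes from longest down, /kj/ is the first permitted one, so coda /wd/ | onset /kj/.
Between /u/ (V2) and /e/ (V3): /fw/ is a licit onset in full, so it all attaches to the next syllable.
Between /e/ (V3) and /x/ (V4): /d/ is a single consonant, so it becomes the next onset.
Syllabification: tjewd.kju.fwe.dx.
Syllable 4 is /dx/: onset /d/, nucleus /x/, coda ∅.

none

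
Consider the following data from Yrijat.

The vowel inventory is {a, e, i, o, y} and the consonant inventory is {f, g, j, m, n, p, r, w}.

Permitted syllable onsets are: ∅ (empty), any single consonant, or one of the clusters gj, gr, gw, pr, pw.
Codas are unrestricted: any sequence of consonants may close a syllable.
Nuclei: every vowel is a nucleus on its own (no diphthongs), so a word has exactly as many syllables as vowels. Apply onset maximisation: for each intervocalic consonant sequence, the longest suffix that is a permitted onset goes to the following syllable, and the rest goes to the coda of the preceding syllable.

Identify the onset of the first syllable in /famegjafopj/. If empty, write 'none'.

f

Nuclei (vowels): a, e, a, o → 4 syllables.
/a…e/ gap (V1→V2): /m/ → onset of the next syllable (single consonants are always licit onsets).
/e…a/ gap (V2→V3): /gj/ is a licit onset in full, so it all attaches to the next syllable.
/a…o/ gap (V3→V4): /f/ → onset of the next syllable (single consonants are always licit onsets).
Putting it together: fa.me.gja.fopj.
Syllable 1 is /fa/: onset /f/, nucleus /a/, coda ∅.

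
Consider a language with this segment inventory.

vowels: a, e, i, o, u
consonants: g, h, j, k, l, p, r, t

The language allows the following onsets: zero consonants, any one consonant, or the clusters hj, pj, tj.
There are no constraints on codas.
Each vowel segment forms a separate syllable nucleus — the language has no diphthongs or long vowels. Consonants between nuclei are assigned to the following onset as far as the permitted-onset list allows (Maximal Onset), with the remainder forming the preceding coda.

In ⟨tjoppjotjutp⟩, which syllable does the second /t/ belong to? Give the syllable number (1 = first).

3

Vowels present: o, o, u; each is a nucleus, giving 3 syllables.
V1 /o/ – V2 /o/: /ppj/; trying suffixes from longest down, /pj/ is the first permitted one, so coda /p/ | onset /pj/.
V2 /o/ – V3 /u/: cluster /tj/ — /tj/ is itself a permitted onset, so the whole cluster goes right; preceding coda = ∅.
Putting it together: tjop.pjo.tjutp.
The second /t/ is in the onset of syllable 3 (/tjutp/).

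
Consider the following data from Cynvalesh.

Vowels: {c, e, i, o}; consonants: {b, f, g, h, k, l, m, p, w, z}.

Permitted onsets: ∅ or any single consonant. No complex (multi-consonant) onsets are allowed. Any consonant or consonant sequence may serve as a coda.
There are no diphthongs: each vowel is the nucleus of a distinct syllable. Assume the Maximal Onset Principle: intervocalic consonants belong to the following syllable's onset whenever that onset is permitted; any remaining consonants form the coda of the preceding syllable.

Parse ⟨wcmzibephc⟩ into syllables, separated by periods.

The vowels are c, i, e, c — 4 nuclei, so 4 syllables.
V1 /c/ – V2 /i/: /mz/ splits as /m/ + /z/ (/z/ is the longest suffix that is a licit onset).
V2 /i/ – V3 /e/: /b/ is a single consonant, so it becomes the next onset.
V3 /e/ – V4 /c/: /ph/ — longest licit onset from the right is /h/, leaving /p/ as coda.

wcm.zi.bep.hc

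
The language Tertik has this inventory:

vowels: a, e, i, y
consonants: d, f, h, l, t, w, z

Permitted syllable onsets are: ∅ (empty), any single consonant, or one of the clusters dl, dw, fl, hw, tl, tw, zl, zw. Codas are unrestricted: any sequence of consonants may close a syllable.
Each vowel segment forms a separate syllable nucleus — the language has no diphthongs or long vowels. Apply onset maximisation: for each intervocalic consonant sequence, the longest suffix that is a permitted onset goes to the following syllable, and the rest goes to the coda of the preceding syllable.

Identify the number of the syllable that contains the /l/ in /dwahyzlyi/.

Vowels present: a, y, y, i; each is a nucleus, giving 4 syllables.
/a…y/ gap (V1→V2): /h/ is a single consonant, so it becomes the next onset.
/y…y/ gap (V2→V3): /zl/ is a licit onset in full, so it all attaches to the next syllable.
/y…i/ gap (V3→V4): no consonants, so the boundary falls immediately after /y/.
Syllabification: dwa.hy.zly.i.
The /l/ is in the onset of syllable 3 (/zly/).

3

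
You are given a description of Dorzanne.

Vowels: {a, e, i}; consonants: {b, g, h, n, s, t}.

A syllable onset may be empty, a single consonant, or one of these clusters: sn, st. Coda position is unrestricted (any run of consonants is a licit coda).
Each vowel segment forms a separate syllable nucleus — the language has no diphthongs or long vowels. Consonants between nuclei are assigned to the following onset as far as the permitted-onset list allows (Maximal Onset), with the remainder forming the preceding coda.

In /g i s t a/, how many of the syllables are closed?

0

The vowels are i, a — 2 nuclei, so 2 syllables.
Between /i/ (V1) and /a/ (V2): cluster /st/ — /st/ is itself a permitted onset, so the whole cluster goes right; preceding coda = ∅.
Syllabification: gi.sta.
Classifying each syllable: /gi/ (open), /sta/ (open).
Closed syllables: 0.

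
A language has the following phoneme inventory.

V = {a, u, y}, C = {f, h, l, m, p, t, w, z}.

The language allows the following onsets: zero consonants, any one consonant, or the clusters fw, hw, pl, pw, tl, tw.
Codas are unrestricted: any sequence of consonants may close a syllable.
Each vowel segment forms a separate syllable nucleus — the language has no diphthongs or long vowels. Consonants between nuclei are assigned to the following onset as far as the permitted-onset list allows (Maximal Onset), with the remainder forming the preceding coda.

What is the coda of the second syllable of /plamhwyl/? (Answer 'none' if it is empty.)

l

The vowels are a, y — 2 nuclei, so 2 syllables.
V1 /a/ – V2 /y/: /mhw/; trying suffixes from longest down, /hw/ is the first permitted one, so coda /m/ | onset /hw/.
Result: plam.hwyl.
Syllable 2 is /hwyl/: onset /hw/, nucleus /y/, coda /l/.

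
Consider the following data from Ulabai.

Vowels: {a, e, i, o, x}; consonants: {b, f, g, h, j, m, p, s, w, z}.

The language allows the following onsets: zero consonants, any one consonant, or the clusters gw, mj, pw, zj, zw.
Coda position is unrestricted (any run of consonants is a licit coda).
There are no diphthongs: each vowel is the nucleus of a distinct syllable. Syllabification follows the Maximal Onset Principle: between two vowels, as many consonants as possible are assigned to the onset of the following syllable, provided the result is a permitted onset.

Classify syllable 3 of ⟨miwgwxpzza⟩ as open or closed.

open

Nuclei (vowels): i, x, a → 3 syllables.
V1 /i/ – V2 /x/: cluster /wgw/ — the longest permitted-onset suffix is /gw/; onset = /gw/, preceding coda = /w/.
V2 /x/ – V3 /a/: /pzz/ splits as /pz/ + /z/ (/z/ is the longest suffix that is a licit onset).
Result: miw.gwxpz.za.
Syllable 3 is /za/; it ends in its nucleus with no coda, so it is open.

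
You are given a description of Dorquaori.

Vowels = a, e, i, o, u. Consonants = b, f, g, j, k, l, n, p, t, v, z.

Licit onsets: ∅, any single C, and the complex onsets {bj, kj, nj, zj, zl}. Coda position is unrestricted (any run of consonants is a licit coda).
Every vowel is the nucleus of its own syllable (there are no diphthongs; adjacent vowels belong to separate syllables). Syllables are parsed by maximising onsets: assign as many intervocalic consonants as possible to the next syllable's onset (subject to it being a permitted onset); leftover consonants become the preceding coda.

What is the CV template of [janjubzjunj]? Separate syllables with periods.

Vowels present: a, u, u; each is a nucleus, giving 3 syllables.
/a…u/ gap (V1→V2): cluster /nj/ — /nj/ is itself a permitted onset, so the whole cluster goes right; preceding coda = ∅.
/u…u/ gap (V2→V3): /bzj/ — longest licit onset from the right is /zj/, leaving /b/ as coda.
Result: ja.njub.zjunj.
Mapping each syllable to C/V: /ja/ → CV, /njub/ → CCVC, /zjunj/ → CCVCC.

CV.CCVC.CCVCC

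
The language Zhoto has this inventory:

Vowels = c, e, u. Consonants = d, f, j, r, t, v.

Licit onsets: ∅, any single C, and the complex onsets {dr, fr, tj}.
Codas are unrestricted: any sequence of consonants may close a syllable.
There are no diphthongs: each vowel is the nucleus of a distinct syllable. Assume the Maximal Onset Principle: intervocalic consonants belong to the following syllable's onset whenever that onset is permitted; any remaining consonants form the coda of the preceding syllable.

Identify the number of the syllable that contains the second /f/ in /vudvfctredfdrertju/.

Vowels present: u, c, e, e, u; each is a nucleus, giving 5 syllables.
/u…c/ gap (V1→V2): /dvf/ — longest licit onset from the right is /f/, leaving /dv/ as coda.
/c…e/ gap (V2→V3): /tr/ splits as /t/ + /r/ (/r/ is the longest suffix that is a licit onset).
/e…e/ gap (V3→V4): cluster /dfdr/ — the longest permitted-onset suffix is /dr/; onset = /dr/, preceding coda = /df/.
/e…u/ gap (V4→V5): /rtj/; trying suffixes from longest down, /tj/ is the first permitted one, so coda /r/ | onset /tj/.
Result: vudv.fct.redf.drer.tju.
The second /f/ is in the coda of syllable 3 (/redf/).

3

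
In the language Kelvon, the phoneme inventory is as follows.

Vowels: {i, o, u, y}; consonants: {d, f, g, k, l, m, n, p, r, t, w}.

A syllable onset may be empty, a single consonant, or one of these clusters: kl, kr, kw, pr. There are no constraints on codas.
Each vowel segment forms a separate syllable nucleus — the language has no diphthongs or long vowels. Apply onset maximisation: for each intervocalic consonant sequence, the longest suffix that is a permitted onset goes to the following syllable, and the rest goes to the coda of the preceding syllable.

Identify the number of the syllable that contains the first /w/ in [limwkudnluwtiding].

Nuclei (vowels): i, u, u, i, i → 5 syllables.
/i…u/ gap (V1→V2): cluster /mwk/ — the longest permitted-onset suffix is /k/; onset = /k/, preceding coda = /mw/.
/u…u/ gap (V2→V3): /dnl/ splits as /dn/ + /l/ (/l/ is the longest suffix that is a licit onset).
/u…i/ gap (V3→V4): cluster /wt/ — the longest permitted-onset suffix is /t/; onset = /t/, preceding coda = /w/.
/i…i/ gap (V4→V5): /d/ is a single consonant, so it becomes the next onset.
Putting it together: limw.kudn.luw.ti.ding.
The first /w/ is in the coda of syllable 1 (/limw/).

1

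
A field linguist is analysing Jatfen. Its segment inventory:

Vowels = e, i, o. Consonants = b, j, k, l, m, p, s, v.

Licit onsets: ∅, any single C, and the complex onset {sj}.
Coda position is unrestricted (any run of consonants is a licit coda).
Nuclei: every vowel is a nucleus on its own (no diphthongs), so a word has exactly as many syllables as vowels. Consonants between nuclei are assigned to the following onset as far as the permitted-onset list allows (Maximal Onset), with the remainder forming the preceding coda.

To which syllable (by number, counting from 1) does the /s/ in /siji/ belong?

1

The vowels are i, i — 2 nuclei, so 2 syllables.
V1 /i/ – V2 /i/: just /j/ — single C goes to the following onset.
So the parse is si.ji.
The /s/ is in the onset of syllable 1 (/si/).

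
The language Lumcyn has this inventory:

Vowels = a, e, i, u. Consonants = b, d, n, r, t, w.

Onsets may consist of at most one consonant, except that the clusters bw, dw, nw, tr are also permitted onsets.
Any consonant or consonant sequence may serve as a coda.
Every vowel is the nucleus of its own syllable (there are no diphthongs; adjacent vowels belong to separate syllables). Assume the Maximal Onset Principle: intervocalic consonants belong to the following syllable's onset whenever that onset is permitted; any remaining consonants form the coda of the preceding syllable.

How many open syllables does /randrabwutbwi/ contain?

Nuclei (vowels): a, a, u, i → 4 syllables.
σ1/σ2 boundary: /ndr/ splits as /nd/ + /r/ (/r/ is the longest suffix that is a licit onset).
σ2/σ3 boundary: cluster /bw/ — /bw/ is itself a permitted onset, so the whole cluster goes right; preceding coda = ∅.
σ3/σ4 boundary: /tbw/ — longest licit onset from the right is /bw/, leaving /t/ as coda.
Syllabification: rand.ra.bwut.bwi.
Classifying each syllable: /rand/ (closed), /ra/ (open), /bwut/ (closed), /bwi/ (open).
Open syllables: 2.

2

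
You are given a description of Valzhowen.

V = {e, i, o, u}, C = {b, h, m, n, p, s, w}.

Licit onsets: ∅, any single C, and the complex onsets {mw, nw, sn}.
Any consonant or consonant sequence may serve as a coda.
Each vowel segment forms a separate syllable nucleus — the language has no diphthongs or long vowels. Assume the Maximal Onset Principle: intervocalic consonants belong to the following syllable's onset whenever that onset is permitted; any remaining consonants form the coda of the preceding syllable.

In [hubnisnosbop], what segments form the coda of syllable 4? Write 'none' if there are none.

p

The vowels are u, i, o, o — 4 nuclei, so 4 syllables.
Between /u/ (V1) and /i/ (V2): /bn/ splits as /b/ + /n/ (/n/ is the longest suffix that is a licit onset).
Between /i/ (V2) and /o/ (V3): cluster /sn/ — /sn/ is itself a permitted onset, so the whole cluster goes right; preceding coda = ∅.
Between /o/ (V3) and /o/ (V4): /sb/ splits as /s/ + /b/ (/b/ is the longest suffix that is a licit onset).
Putting it together: hub.ni.snos.bop.
Syllable 4 is /bop/: onset /b/, nucleus /o/, coda /p/.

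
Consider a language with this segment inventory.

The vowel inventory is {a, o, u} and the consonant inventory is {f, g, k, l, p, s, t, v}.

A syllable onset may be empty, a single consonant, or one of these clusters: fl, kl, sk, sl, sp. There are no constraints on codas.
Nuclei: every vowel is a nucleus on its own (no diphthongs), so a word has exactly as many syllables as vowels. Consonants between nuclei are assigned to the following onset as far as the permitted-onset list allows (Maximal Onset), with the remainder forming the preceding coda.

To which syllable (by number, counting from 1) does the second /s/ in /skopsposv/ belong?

2

Nuclei (vowels): o, o → 2 syllables.
/o…o/ gap (V1→V2): cluster /psp/ — the longest permitted-onset suffix is /sp/; onset = /sp/, preceding coda = /p/.
So the parse is skop.sposv.
The second /s/ is in the onset of syllable 2 (/sposv/).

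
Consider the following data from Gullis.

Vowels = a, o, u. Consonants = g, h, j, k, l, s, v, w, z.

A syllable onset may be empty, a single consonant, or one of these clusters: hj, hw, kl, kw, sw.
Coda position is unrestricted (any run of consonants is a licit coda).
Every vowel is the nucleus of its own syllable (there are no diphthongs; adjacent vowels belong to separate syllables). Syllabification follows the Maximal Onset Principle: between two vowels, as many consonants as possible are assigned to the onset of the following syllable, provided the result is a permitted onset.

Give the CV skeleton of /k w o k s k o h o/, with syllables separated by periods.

CCVCC.CV.CV

Vowels present: o, o, o; each is a nucleus, giving 3 syllables.
/o…o/ gap (V1→V2): cluster /ksk/ — the longest permitted-onset suffix is /k/; onset = /k/, preceding coda = /ks/.
/o…o/ gap (V2→V3): /h/ is a single consonant, so it becomes the next onset.
Putting it together: kwoks.ko.ho.
Mapping each syllable to C/V: /kwoks/ → CCVCC, /ko/ → CV, /ho/ → CV.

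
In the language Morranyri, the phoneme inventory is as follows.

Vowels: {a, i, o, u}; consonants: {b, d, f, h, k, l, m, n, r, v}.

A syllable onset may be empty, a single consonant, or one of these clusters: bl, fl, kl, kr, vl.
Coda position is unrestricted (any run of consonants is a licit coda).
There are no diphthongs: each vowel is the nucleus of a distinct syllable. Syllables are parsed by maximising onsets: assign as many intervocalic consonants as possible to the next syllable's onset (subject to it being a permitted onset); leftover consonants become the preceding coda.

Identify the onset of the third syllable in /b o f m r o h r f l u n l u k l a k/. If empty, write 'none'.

Vowels present: o, o, u, u, a; each is a nucleus, giving 5 syllables.
σ1/σ2 boundary: /fmr/ — longest licit onset from the right is /r/, leaving /fm/ as coda.
σ2/σ3 boundary: /hrfl/ — longest licit onset from the right is /fl/, leaving /hr/ as coda.
σ3/σ4 boundary: /nl/ splits as /n/ + /l/ (/l/ is the longest suffix that is a licit onset).
σ4/σ5 boundary: /kl/ — entire cluster is a permitted onset → onset /kl/, coda ∅.
Result: bofm.rohr.flun.lu.klak.
Syllable 3 is /flun/: onset /fl/, nucleus /u/, coda /n/.

fl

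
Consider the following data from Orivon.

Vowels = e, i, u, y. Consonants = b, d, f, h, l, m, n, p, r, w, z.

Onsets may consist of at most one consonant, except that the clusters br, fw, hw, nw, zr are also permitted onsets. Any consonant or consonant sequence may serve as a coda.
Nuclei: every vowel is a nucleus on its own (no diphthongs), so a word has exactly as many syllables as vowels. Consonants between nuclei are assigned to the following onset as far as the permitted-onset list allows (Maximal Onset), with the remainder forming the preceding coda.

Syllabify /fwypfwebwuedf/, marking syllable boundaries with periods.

The vowels are y, e, u, e — 4 nuclei, so 4 syllables.
Between /y/ (V1) and /e/ (V2): /pfw/; trying suffixes from longest down, /fw/ is the first permitted one, so coda /p/ | onset /fw/.
Between /e/ (V2) and /u/ (V3): /bw/ — longest licit onset from the right is /w/, leaving /b/ as coda.
Between /u/ (V3) and /e/ (V4): no consonants, so the boundary falls immediately after /u/.

fwyp.fweb.wu.edf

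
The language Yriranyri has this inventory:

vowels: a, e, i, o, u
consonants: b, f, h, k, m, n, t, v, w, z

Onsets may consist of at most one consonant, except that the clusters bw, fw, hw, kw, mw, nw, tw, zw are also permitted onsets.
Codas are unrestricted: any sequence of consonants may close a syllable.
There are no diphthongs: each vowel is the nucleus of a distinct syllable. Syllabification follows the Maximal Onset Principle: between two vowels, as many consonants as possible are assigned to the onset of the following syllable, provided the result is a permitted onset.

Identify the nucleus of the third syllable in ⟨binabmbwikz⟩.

i

Vowels present: i, a, i; each is a nucleus, giving 3 syllables.
The third nucleus (vowel 3 from the left) is /i/.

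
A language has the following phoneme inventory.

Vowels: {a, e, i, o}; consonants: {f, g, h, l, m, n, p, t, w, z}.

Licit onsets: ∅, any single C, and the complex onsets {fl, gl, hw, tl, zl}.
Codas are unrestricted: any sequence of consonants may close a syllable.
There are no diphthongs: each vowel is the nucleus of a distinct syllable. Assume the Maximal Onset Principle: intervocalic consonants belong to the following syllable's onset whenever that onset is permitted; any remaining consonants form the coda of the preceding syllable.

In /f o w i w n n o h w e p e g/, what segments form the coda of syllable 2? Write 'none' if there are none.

wn

Nuclei (vowels): o, i, o, e, e → 5 syllables.
σ1/σ2 boundary: /w/ is a single consonant, so it becomes the next onset.
σ2/σ3 boundary: /wnn/; trying suffixes from longest down, /n/ is the first permitted one, so coda /wn/ | onset /n/.
σ3/σ4 boundary: /hw/ is a licit onset in full, so it all attaches to the next syllable.
σ4/σ5 boundary: /p/ → onset of the next syllable (single consonants are always licit onsets).
Result: fo.wiwn.no.hwe.peg.
Syllable 2 is /wiwn/: onset /w/, nucleus /i/, coda /wn/.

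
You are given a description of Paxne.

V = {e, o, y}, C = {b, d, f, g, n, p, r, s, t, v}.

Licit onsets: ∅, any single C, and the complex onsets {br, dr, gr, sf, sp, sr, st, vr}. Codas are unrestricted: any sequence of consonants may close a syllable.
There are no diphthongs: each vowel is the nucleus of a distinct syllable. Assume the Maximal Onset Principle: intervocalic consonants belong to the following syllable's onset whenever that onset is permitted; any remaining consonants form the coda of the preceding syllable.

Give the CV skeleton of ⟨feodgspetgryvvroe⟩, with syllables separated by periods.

Nuclei (vowels): e, o, e, y, o, e → 6 syllables.
σ1/σ2 boundary: hiatus — the boundary sits between the two vowels.
σ2/σ3 boundary: /dgsp/ splits as /dg/ + /sp/ (/sp/ is the longest suffix that is a licit onset).
σ3/σ4 boundary: cluster /tgr/ — the longest permitted-onset suffix is /gr/; onset = /gr/, preceding coda = /t/.
σ4/σ5 boundary: /vvr/ — longest licit onset from the right is /vr/, leaving /v/ as coda.
σ5/σ6 boundary: nothing intervenes; syllable break is V.V.
Syllabification: fe.odg.spet.gryv.vro.e.
Mapping each syllable to C/V: /fe/ → CV, /odg/ → VCC, /spet/ → CCVC, /gryv/ → CCVC, /vro/ → CCV, /e/ → V.

CV.VCC.CCVC.CCVC.CCV.V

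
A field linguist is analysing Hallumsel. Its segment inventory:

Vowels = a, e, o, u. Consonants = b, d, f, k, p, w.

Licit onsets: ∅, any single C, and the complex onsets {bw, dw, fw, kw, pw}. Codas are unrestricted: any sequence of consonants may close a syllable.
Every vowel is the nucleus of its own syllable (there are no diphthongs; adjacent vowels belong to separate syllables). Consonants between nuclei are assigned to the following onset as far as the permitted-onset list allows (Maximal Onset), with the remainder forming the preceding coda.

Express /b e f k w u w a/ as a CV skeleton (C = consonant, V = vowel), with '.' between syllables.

The vowels are e, u, a — 3 nuclei, so 3 syllables.
Between /e/ (V1) and /u/ (V2): /fkw/ splits as /f/ + /kw/ (/kw/ is the longest suffix that is a licit onset).
Between /u/ (V2) and /a/ (V3): /w/ → onset of the next syllable (single consonants are always licit onsets).
Syllabification: bef.kwu.wa.
Mapping each syllable to C/V: /bef/ → CVC, /kwu/ → CCV, /wa/ → CV.

CVC.CCV.CV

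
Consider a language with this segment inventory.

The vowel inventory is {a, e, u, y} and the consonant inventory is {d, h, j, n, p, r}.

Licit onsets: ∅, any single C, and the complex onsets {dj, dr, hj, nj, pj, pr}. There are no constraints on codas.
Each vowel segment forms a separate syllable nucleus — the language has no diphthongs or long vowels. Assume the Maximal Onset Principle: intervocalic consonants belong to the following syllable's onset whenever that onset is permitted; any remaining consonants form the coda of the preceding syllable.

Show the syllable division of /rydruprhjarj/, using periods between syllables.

ry.drupr.hjarj

The vowels are y, u, a — 3 nuclei, so 3 syllables.
σ1/σ2 boundary: /dr/ is a licit onset in full, so it all attaches to the next syllable.
σ2/σ3 boundary: /prhj/ — longest licit onset from the right is /hj/, leaving /pr/ as coda.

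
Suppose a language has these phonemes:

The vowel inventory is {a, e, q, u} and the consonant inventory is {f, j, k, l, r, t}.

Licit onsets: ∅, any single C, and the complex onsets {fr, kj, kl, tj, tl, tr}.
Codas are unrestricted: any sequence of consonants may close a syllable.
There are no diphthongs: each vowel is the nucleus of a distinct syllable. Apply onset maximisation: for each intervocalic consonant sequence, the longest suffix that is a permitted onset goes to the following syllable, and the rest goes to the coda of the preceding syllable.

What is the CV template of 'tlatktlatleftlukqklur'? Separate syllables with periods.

Nuclei (vowels): a, a, e, u, q, u → 6 syllables.
σ1/σ2 boundary: /tktl/; trying suffixes from longest down, /tl/ is the first permitted one, so coda /tk/ | onset /tl/.
σ2/σ3 boundary: /tl/ — entire cluster is a permitted onset → onset /tl/, coda ∅.
σ3/σ4 boundary: /ftl/ splits as /f/ + /tl/ (/tl/ is the longest suffix that is a licit onset).
σ4/σ5 boundary: just /k/ — single C goes to the following onset.
σ5/σ6 boundary: /kl/ is a licit onset in full, so it all attaches to the next syllable.
So the parse is tlatk.tla.tlef.tlu.kq.klur.
Mapping each syllable to C/V: /tlatk/ → CCVCC, /tla/ → CCV, /tlef/ → CCVC, /tlu/ → CCV, /kq/ → CV, /klur/ → CCVC.

CCVCC.CCV.CCVC.CCV.CV.CCVC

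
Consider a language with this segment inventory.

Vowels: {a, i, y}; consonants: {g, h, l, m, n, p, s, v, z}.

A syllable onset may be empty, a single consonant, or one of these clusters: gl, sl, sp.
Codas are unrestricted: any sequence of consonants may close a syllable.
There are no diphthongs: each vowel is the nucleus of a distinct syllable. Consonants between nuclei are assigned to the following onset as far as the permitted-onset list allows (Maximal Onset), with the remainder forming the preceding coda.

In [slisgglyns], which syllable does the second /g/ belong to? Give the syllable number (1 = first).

Vowels present: i, y; each is a nucleus, giving 2 syllables.
σ1/σ2 boundary: /sggl/ — longest licit onset from the right is /gl/, leaving /sg/ as coda.
Result: slisg.glyns.
The second /g/ is in the onset of syllable 2 (/glyns/).

2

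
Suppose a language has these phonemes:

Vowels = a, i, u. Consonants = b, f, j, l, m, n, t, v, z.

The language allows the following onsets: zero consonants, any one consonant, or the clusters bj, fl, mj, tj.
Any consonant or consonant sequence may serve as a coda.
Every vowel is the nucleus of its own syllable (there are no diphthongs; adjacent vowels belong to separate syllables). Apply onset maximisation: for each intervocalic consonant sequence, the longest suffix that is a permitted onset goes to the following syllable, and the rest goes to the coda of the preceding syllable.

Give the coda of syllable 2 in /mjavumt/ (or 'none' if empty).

Vowels present: a, u; each is a nucleus, giving 2 syllables.
/a…u/ gap (V1→V2): just /v/ — single C goes to the following onset.
So the parse is mja.vumt.
Syllable 2 is /vumt/: onset /v/, nucleus /u/, coda /mt/.

mt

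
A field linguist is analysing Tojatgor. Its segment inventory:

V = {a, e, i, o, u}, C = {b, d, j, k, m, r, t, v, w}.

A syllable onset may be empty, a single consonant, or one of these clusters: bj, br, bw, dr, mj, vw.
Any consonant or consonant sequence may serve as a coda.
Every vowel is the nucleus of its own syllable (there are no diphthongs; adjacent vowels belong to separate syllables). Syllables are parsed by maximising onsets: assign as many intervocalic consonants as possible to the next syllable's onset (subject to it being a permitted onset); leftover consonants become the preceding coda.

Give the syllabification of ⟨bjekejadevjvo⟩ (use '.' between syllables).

bje.ke.ja.devj.vo

Nuclei (vowels): e, e, a, e, o → 5 syllables.
Between /e/ (V1) and /e/ (V2): /k/ is a single consonant, so it becomes the next onset.
Between /e/ (V2) and /a/ (V3): /j/ → onset of the next syllable (single consonants are always licit onsets).
Between /a/ (V3) and /e/ (V4): /d/ is a single consonant, so it becomes the next onset.
Between /e/ (V4) and /o/ (V5): cluster /vjv/ — the longest permitted-onset suffix is /v/; onset = /v/, preceding coda = /vj/.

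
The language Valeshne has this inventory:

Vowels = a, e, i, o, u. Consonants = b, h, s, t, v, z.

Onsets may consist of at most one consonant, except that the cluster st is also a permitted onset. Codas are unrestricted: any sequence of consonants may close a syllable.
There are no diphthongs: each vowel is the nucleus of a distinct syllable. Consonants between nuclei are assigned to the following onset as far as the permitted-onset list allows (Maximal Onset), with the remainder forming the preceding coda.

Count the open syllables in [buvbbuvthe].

Vowels present: u, u, e; each is a nucleus, giving 3 syllables.
V1 /u/ – V2 /u/: cluster /vbb/ — the longest permitted-onset suffix is /b/; onset = /b/, preceding coda = /vb/.
V2 /u/ – V3 /e/: /vth/; trying suffixes from longest down, /h/ is the first permitted one, so coda /vt/ | onset /h/.
Putting it together: buvb.buvt.he.
Classifying each syllable: /buvb/ (closed), /buvt/ (closed), /he/ (open).
Open syllables: 1.

1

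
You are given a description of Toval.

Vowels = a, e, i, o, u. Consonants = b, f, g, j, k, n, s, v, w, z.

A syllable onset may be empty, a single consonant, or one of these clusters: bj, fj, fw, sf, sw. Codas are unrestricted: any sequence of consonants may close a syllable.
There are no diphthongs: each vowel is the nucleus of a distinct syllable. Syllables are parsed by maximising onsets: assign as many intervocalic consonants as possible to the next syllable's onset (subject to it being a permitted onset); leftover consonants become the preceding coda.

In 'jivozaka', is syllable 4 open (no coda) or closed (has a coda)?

Vowels present: i, o, a, a; each is a nucleus, giving 4 syllables.
V1 /i/ – V2 /o/: just /v/ — single C goes to the following onset.
V2 /o/ – V3 /a/: just /z/ — single C goes to the following onset.
V3 /a/ – V4 /a/: just /k/ — single C goes to the following onset.
Result: ji.vo.za.ka.
Syllable 4 is /ka/; it ends in its nucleus with no coda, so it is open.

open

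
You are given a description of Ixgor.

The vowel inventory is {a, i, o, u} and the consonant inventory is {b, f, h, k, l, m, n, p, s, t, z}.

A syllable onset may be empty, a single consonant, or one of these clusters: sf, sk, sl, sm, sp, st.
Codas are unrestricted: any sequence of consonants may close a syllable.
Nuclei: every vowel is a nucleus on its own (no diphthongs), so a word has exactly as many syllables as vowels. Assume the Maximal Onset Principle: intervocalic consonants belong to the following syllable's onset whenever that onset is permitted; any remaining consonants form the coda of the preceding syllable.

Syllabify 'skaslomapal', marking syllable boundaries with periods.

Vowels present: a, o, a, a; each is a nucleus, giving 4 syllables.
Between /a/ (V1) and /o/ (V2): /sl/ — entire cluster is a permitted onset → onset /sl/, coda ∅.
Between /o/ (V2) and /a/ (V3): just /m/ — single C goes to the following onset.
Between /a/ (V3) and /a/ (V4): just /p/ — single C goes to the following onset.

ska.slo.ma.pal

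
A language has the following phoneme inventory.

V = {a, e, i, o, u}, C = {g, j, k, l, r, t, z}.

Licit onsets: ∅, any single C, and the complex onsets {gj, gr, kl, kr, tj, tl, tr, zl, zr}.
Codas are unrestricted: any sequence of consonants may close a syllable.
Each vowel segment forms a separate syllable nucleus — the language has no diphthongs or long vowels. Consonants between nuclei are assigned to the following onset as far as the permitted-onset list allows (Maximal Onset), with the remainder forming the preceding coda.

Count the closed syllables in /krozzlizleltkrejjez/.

4

The vowels are o, i, e, e, e — 5 nuclei, so 5 syllables.
/o…i/ gap (V1→V2): /zzl/ — longest licit onset from the right is /zl/, leaving /z/ as coda.
/i…e/ gap (V2→V3): cluster /zl/ — /zl/ is itself a permitted onset, so the whole cluster goes right; preceding coda = ∅.
/e…e/ gap (V3→V4): /ltkr/; trying suffixes from longest down, /kr/ is the first permitted one, so coda /lt/ | onset /kr/.
/e…e/ gap (V4→V5): cluster /jj/ — the longest permitted-onset suffix is /j/; onset = /j/, preceding coda = /j/.
Result: kroz.zli.zlelt.krej.jez.
Classifying each syllable: /kroz/ (closed), /zli/ (open), /zlelt/ (closed), /krej/ (closed), /jez/ (closed).
Closed syllables: 4.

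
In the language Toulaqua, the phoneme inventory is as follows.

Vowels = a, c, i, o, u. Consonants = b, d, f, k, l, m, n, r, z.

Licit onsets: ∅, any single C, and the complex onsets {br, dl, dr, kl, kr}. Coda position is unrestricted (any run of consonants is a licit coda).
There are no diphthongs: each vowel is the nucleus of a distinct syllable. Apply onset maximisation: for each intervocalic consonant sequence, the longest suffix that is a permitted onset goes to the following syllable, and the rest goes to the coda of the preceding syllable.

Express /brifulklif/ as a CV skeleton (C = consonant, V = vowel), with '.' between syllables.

CCV.CVC.CCVC

The vowels are i, u, i — 3 nuclei, so 3 syllables.
V1 /i/ – V2 /u/: /f/ → onset of the next syllable (single consonants are always licit onsets).
V2 /u/ – V3 /i/: cluster /lkl/ — the longest permitted-onset suffix is /kl/; onset = /kl/, preceding coda = /l/.
So the parse is bri.ful.klif.
Mapping each syllable to C/V: /bri/ → CCV, /ful/ → CVC, /klif/ → CCVC.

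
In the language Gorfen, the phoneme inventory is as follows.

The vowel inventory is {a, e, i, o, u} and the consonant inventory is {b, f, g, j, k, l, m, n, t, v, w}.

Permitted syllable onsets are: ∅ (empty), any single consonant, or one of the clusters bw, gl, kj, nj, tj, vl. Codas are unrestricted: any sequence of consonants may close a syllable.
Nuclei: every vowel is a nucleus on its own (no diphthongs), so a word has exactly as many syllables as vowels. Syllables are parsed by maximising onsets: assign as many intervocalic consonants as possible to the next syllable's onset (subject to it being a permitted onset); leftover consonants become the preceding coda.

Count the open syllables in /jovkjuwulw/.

Nuclei (vowels): o, u, u → 3 syllables.
Between /o/ (V1) and /u/ (V2): /vkj/; trying suffixes from longest down, /kj/ is the first permitted one, so coda /v/ | onset /kj/.
Between /u/ (V2) and /u/ (V3): /w/ → onset of the next syllable (single consonants are always licit onsets).
So the parse is jov.kju.wulw.
Classifying each syllable: /jov/ (closed), /kju/ (open), /wulw/ (closed).
Open syllables: 1.

1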